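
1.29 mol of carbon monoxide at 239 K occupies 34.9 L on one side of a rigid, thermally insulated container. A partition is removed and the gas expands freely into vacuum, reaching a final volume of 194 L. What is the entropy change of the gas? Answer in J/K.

ΔS_gas = 18.4 J/K

No heat is exchanged and no work is done, so the ideal-gas temperature stays constant.
Entropy is a state function; using a reversible isothermal path, ΔS_gas = nR ln(V₂/V₁) = 1.29 × 8.314 × ln(194/34.9) = 18.4 J/K.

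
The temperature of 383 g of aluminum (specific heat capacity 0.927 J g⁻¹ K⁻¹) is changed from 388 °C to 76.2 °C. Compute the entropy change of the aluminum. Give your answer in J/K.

ΔS = -226 J/K

In kelvin: T₁ = 661.15 K, T₂ = 349.35 K. ΔS = ∫dQ_rev/T = m c ln(T₂/T₁) = 383 × 0.927 × ln(349.35/661.15) = -226 J/K.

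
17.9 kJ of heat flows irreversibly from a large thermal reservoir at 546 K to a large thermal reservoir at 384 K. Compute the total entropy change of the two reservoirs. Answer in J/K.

ΔS_hot = −Q/T_H = −17900/546 = -32.78 J/K and ΔS_cold = +Q/T_C = 17900/384 = 46.61 J/K.
ΔS_total = -32.78 + 46.61 = 13.8 J/K, positive as the second law requires.

ΔS_total = 13.8 J/K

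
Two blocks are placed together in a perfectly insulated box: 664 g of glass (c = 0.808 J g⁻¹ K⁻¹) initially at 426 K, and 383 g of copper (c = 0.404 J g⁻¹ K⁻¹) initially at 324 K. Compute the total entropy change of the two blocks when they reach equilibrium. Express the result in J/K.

Energy balance: T_f = (m₁c₁T₁ + m₂c₂T₂)/(m₁c₁ + m₂c₂) = 403.17 K.
ΔS₁ = m₁c₁ ln(T_f/T₁) = 536.512 × ln(403.17/426) = -29.555 J/K.
ΔS₂ = m₂c₂ ln(T_f/T₂) = 154.732 × ln(403.17/324) = 33.826 J/K.
ΔS_total = -29.555 + 33.826 = 4.27 J/K.

ΔS_total = 4.27 J/K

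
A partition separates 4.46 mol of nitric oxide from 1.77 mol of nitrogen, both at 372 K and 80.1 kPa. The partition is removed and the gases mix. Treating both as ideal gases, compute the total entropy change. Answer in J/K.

ΔS_mix = 30.9 J/K

Mole fractions: x_A = 4.46/6.23 = 0.716, x_B = 0.284.
ΔS_mix = −R(n_A ln x_A + n_B ln x_B) = −8.314 × (4.46 ln 0.716 + 1.77 ln 0.284) = 30.9 J/K.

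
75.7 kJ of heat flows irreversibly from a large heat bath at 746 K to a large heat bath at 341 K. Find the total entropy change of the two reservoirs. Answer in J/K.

ΔS_total = 121 J/K

ΔS_hot = −Q/T_H = −75700/746 = -101.47 J/K and ΔS_cold = +Q/T_C = 75700/341 = 221.99 J/K.
ΔS_total = -101.47 + 221.99 = 121 J/K, positive as the second law requires.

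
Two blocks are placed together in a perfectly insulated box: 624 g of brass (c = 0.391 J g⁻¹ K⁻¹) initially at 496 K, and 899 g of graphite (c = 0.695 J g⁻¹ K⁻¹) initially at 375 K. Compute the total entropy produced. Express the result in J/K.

ΔS_total = 7.13 J/K

Energy balance: T_f = (m₁c₁T₁ + m₂c₂T₂)/(m₁c₁ + m₂c₂) = 408.98 K.
ΔS₁ = m₁c₁ ln(T_f/T₁) = 243.984 × ln(408.98/496) = -47.07 J/K.
ΔS₂ = m₂c₂ ln(T_f/T₂) = 624.805 × ln(408.98/375) = 54.2 J/K.
ΔS_total = -47.07 + 54.2 = 7.13 J/K.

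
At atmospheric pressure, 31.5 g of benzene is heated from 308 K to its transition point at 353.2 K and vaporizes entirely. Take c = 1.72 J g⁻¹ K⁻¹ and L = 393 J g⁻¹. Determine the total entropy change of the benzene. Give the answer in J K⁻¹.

Warming step: ΔS₁ = m c ln(T_tr/T_i) = 31.5 × 1.72 × ln(353.2/308) = 7.419 J/K.
Phase change: ΔS₂ = +mL/T_tr = 31.5 × 393 / 353.2 = 35.05 J/K.
ΔS_total = (7.419) + (35.05) = 42.5 J/K.

ΔS = 42.5 J/K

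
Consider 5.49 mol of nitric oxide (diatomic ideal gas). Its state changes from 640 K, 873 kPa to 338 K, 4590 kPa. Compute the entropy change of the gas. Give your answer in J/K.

ΔS = nC_p ln(T₂/T₁) − nR ln(P₂/P₁), with C_p = 7R/2 = 29.1 J mol⁻¹ K⁻¹ for a diatomic ideal gas.
ΔS = 5.49 × [29.1 × ln(338/640) − 8.314 × ln(4590/873)] = -178 J/K.

ΔS = -178 J/K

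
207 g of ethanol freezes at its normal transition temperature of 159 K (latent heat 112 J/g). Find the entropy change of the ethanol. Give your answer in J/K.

Heat released by the substance: Q = −mL = −207 × 112 = −23184 J.
At constant T, ΔS = Q_rev/T = −23184 / 159 = -146 J/K.

ΔS = -146 J/K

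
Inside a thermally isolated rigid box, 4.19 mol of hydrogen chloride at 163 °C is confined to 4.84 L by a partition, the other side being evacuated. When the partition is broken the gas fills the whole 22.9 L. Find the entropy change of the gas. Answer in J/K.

ΔS_gas = 54.1 J/K

No heat is exchanged and no work is done, so the ideal-gas temperature stays constant.
Entropy is a state function; using a reversible isothermal path, ΔS_gas = nR ln(V₂/V₁) = 4.19 × 8.314 × ln(22.9/4.84) = 54.1 J/K.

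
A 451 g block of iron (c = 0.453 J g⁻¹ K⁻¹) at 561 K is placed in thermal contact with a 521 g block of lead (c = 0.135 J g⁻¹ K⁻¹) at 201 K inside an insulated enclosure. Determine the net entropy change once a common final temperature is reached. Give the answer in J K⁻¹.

Energy balance: T_f = (m₁c₁T₁ + m₂c₂T₂)/(m₁c₁ + m₂c₂) = 468.8 K.
ΔS₁ = m₁c₁ ln(T_f/T₁) = 204.303 × ln(468.8/561) = -36.68 J/K.
ΔS₂ = m₂c₂ ln(T_f/T₂) = 70.335 × ln(468.8/201) = 59.57 J/K.
ΔS_total = -36.68 + 59.57 = 22.9 J/K.

ΔS_total = 22.9 J/K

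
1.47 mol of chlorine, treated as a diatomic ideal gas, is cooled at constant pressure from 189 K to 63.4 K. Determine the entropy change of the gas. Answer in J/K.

At constant pressure, ΔS = nC_p ln(T₂/T₁) with C_p = 7R/2 = 29.1 J mol⁻¹ K⁻¹.
ΔS = 1.47 × 29.1 × ln(63.4/189) = -46.7 J/K.

ΔS = -46.7 J/K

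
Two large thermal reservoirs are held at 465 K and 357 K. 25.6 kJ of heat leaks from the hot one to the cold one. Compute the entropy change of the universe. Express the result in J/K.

ΔS_hot = −Q/T_H = −25600/465 = -55.05 J/K and ΔS_cold = +Q/T_C = 25600/357 = 71.71 J/K.
ΔS_total = -55.05 + 71.71 = 16.7 J/K, positive as the second law requires.

ΔS_total = 16.7 J/K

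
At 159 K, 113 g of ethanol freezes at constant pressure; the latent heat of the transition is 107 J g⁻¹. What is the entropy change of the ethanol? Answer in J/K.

Heat released by the substance: Q = −mL = −113 × 107 = −12091 J.
At constant T, ΔS = Q_rev/T = −12091 / 159 = -76 J/K.

ΔS = -76 J/K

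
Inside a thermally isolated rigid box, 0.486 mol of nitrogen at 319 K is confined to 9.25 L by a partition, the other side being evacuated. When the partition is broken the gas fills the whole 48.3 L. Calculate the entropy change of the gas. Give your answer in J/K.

For an ideal gas in free expansion Q = 0 and W = 0, so T is unchanged.
Entropy is a state function; using a reversible isothermal path, ΔS_gas = nR ln(V₂/V₁) = 0.486 × 8.314 × ln(48.3/9.25) = 6.68 J/K.

ΔS_gas = 6.68 J/K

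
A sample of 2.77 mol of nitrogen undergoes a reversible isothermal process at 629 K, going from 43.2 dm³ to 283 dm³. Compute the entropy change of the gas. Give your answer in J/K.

ΔS_gas = 43.3 J/K

For an isothermal ideal gas ΔS_gas = nR ln(V₂/V₁) = 2.77 × 8.314 × ln(283/43.2) = 43.3 J/K.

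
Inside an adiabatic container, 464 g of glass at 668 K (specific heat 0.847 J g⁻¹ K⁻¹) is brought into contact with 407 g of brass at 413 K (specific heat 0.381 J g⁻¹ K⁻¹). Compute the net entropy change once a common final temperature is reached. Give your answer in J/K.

Energy balance: T_f = (m₁c₁T₁ + m₂c₂T₂)/(m₁c₁ + m₂c₂) = 595.85 K.
ΔS₁ = m₁c₁ ln(T_f/T₁) = 393.008 × ln(595.85/668) = -44.92 J/K.
ΔS₂ = m₂c₂ ln(T_f/T₂) = 155.067 × ln(595.85/413) = 56.84 J/K.
ΔS_total = -44.92 + 56.84 = 11.9 J/K.

ΔS_total = 11.9 J/K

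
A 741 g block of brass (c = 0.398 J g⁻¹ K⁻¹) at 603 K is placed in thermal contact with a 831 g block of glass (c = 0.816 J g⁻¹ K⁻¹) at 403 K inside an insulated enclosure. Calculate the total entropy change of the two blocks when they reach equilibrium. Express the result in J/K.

Energy balance: T_f = (m₁c₁T₁ + m₂c₂T₂)/(m₁c₁ + m₂c₂) = 463.62 K.
ΔS₁ = m₁c₁ ln(T_f/T₁) = 294.918 × ln(463.62/603) = -77.52 J/K.
ΔS₂ = m₂c₂ ln(T_f/T₂) = 678.096 × ln(463.62/403) = 95.02 J/K.
ΔS_total = -77.52 + 95.02 = 17.5 J/K.

ΔS_total = 17.5 J/K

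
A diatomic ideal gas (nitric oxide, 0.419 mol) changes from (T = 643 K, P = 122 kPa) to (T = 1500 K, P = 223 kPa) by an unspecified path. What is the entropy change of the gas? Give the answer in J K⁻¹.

ΔS = 8.23 J/K

ΔS = nC_p ln(T₂/T₁) − nR ln(P₂/P₁), with C_p = 7R/2 = 29.1 J mol⁻¹ K⁻¹ for a diatomic ideal gas.
ΔS = 0.419 × [29.1 × ln(1500/643) − 8.314 × ln(223/122)] = 8.23 J/K.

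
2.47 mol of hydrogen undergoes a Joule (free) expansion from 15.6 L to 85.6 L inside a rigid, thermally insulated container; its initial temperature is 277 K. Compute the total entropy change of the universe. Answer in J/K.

ΔS_universe = 35 J/K

For an ideal gas in free expansion Q = 0 and W = 0, so T is unchanged.
Entropy is a state function; using a reversible isothermal path, ΔS_gas = nR ln(V₂/V₁) = 2.47 × 8.314 × ln(85.6/15.6) = 35 J/K.
The insulated surroundings exchange no heat, so ΔS_surr = 0 and ΔS_universe = ΔS_gas.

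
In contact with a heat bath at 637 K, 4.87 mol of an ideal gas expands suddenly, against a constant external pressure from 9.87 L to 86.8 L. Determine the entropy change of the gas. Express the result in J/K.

ΔS_gas = 88 J/K

Entropy is a state function, so ΔS_gas depends only on the end states.
For an isothermal ideal gas ΔS_gas = nR ln(V₂/V₁) = 4.87 × 8.314 × ln(86.8/9.87) = 88 J/K.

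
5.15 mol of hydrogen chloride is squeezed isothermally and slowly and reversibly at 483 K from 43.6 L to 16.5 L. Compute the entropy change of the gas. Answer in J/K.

For an isothermal ideal gas ΔS_gas = nR ln(V₂/V₁) = 5.15 × 8.314 × ln(16.5/43.6) = -41.6 J/K.

ΔS_gas = -41.6 J/K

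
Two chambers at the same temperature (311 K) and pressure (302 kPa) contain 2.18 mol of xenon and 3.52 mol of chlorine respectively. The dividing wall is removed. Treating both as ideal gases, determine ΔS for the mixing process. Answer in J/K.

ΔS_mix = 31.5 J/K

Mole fractions: x_A = 2.18/5.7 = 0.382, x_B = 0.618.
ΔS_mix = −R(n_A ln x_A + n_B ln x_B) = −8.314 × (2.18 ln 0.382 + 3.52 ln 0.618) = 31.5 J/K.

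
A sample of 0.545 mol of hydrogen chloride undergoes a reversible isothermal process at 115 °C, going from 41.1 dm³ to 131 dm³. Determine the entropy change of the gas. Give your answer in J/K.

ΔS_gas = 5.25 J/K

For an isothermal ideal gas ΔS_gas = nR ln(V₂/V₁) = 0.545 × 8.314 × ln(131/41.1) = 5.25 J/K.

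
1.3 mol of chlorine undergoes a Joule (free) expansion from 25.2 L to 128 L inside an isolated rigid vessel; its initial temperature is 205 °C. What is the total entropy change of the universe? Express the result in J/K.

For an ideal gas in free expansion Q = 0 and W = 0, so T is unchanged.
Entropy is a state function; using a reversible isothermal path, ΔS_gas = nR ln(V₂/V₁) = 1.3 × 8.314 × ln(128/25.2) = 17.6 J/K.
The insulated surroundings exchange no heat, so ΔS_surr = 0 and ΔS_universe = ΔS_gas.

ΔS_universe = 17.6 J/K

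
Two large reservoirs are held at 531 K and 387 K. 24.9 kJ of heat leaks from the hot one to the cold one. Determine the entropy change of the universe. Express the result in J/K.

ΔS_total = 17.4 J/K

ΔS_hot = −Q/T_H = −24900/531 = -46.893 J/K and ΔS_cold = +Q/T_C = 24900/387 = 64.341 J/K.
ΔS_total = -46.893 + 64.341 = 17.4 J/K, positive as the second law requires.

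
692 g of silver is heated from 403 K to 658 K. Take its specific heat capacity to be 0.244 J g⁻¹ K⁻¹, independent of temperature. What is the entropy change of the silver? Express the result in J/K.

ΔS = 82.8 J/K

ΔS = ∫dQ_rev/T = m c ln(T₂/T₁) = 692 × 0.244 × ln(658/403) = 82.8 J/K.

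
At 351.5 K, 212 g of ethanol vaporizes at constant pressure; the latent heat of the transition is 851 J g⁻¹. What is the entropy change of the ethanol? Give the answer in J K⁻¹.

Heat absorbed by the substance: Q = mL = 212 × 851 = 180412 J.
At constant T, ΔS = Q_rev/T = 180412 / 351.5 = 513 J/K.

ΔS = 513 J/K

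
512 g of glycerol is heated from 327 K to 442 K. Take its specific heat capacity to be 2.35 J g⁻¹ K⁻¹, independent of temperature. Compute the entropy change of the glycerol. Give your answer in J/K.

ΔS = 363 J/K

ΔS = ∫dQ_rev/T = m c ln(T₂/T₁) = 512 × 2.35 × ln(442/327) = 363 J/K.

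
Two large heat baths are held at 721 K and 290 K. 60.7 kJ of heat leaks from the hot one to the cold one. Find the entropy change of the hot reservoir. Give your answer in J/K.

ΔS_hot = -84.2 J/K

The hot reservoir loses heat Q, so ΔS_hot = −Q/T_H = −60700/721 = -84.2 J/K.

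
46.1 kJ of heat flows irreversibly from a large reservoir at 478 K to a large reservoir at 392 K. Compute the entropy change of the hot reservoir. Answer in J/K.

ΔS_hot = -96.4 J/K

The hot reservoir loses heat Q, so ΔS_hot = −Q/T_H = −46100/478 = -96.4 J/K.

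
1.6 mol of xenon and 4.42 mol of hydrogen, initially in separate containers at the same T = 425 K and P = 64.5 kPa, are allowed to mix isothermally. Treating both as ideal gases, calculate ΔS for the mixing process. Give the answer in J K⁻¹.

Mole fractions: x_A = 1.6/6.02 = 0.266, x_B = 0.734.
ΔS_mix = −R(n_A ln x_A + n_B ln x_B) = −8.314 × (1.6 ln 0.266 + 4.42 ln 0.734) = 29 J/K.

ΔS_mix = 29 J/K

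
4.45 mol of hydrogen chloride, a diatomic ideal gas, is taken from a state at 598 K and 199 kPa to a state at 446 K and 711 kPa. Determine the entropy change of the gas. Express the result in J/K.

ΔS = -85.1 J/K

ΔS = nC_p ln(T₂/T₁) − nR ln(P₂/P₁), with C_p = 7R/2 = 29.1 J mol⁻¹ K⁻¹ for a diatomic ideal gas.
ΔS = 4.45 × [29.1 × ln(446/598) − 8.314 × ln(711/199)] = -85.1 J/K.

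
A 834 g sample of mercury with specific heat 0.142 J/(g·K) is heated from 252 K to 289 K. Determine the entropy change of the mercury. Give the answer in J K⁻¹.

ΔS = ∫dQ_rev/T = m c ln(T₂/T₁) = 834 × 0.142 × ln(289/252) = 16.2 J/K.

ΔS = 16.2 J/K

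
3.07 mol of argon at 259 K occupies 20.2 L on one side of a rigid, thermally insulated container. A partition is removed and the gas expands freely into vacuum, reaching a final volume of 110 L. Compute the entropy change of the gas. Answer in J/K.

ΔS_gas = 43.3 J/K

No heat is exchanged and no work is done, so the ideal-gas temperature stays constant.
Entropy is a state function; using a reversible isothermal path, ΔS_gas = nR ln(V₂/V₁) = 3.07 × 8.314 × ln(110/20.2) = 43.3 J/K.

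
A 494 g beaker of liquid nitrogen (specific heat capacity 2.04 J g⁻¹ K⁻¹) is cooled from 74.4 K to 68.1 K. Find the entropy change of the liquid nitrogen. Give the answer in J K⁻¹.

ΔS = -89.2 J/K

ΔS = ∫dQ_rev/T = m c ln(T₂/T₁) = 494 × 2.04 × ln(68.1/74.4) = -89.2 J/K.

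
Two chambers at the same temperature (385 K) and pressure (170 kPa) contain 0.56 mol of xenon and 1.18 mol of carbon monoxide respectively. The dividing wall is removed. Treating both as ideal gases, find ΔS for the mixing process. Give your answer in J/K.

ΔS_mix = 9.09 J/K

Mole fractions: x_A = 0.56/1.74 = 0.322, x_B = 0.678.
ΔS_mix = −R(n_A ln x_A + n_B ln x_B) = −8.314 × (0.56 ln 0.322 + 1.18 ln 0.678) = 9.09 J/K.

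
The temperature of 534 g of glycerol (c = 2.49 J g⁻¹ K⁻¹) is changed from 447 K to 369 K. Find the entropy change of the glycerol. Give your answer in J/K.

ΔS = ∫dQ_rev/T = m c ln(T₂/T₁) = 534 × 2.49 × ln(369/447) = -255 J/K.

ΔS = -255 J/K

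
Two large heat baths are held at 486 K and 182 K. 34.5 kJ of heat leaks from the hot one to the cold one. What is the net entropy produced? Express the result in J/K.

ΔS_hot = −Q/T_H = −34500/486 = -70.99 J/K and ΔS_cold = +Q/T_C = 34500/182 = 189.6 J/K.
ΔS_total = -70.99 + 189.6 = 119 J/K, positive as the second law requires.

ΔS_total = 119 J/K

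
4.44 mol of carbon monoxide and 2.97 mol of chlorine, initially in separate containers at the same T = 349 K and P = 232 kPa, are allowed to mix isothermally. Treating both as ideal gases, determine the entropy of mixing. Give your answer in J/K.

ΔS_mix = 41.5 J/K

Mole fractions: x_A = 4.44/7.41 = 0.599, x_B = 0.401.
ΔS_mix = −R(n_A ln x_A + n_B ln x_B) = −8.314 × (4.44 ln 0.599 + 2.97 ln 0.401) = 41.5 J/K.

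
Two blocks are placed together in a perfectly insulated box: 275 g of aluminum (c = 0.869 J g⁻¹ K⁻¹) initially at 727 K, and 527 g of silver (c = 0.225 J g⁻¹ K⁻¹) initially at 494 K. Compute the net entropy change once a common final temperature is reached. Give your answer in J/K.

Energy balance: T_f = (m₁c₁T₁ + m₂c₂T₂)/(m₁c₁ + m₂c₂) = 649.73 K.
ΔS₁ = m₁c₁ ln(T_f/T₁) = 238.975 × ln(649.73/727) = -26.85 J/K.
ΔS₂ = m₂c₂ ln(T_f/T₂) = 118.575 × ln(649.73/494) = 32.49 J/K.
ΔS_total = -26.85 + 32.49 = 5.64 J/K.

ΔS_total = 5.64 J/K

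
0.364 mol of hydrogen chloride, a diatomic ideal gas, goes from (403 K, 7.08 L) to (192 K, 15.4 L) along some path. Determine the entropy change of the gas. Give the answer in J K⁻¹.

Entropy is a state function: ΔS = nC_V ln(T₂/T₁) + nR ln(V₂/V₁), with C_V = 5R/2 = 20.79 J mol⁻¹ K⁻¹ for a diatomic ideal gas.
ΔS = 0.364 × [20.79 × ln(192/403) + 8.314 × ln(15.4/7.08)] = -3.26 J/K.

ΔS = -3.26 J/K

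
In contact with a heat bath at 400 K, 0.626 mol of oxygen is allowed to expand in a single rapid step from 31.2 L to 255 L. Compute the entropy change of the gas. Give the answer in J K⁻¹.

ΔS_gas = 10.9 J/K

Entropy is a state function, so ΔS_gas depends only on the end states.
For an isothermal ideal gas ΔS_gas = nR ln(V₂/V₁) = 0.626 × 8.314 × ln(255/31.2) = 10.9 J/K.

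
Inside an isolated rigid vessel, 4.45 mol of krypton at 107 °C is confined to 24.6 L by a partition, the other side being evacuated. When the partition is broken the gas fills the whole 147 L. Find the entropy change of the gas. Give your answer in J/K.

ΔS_gas = 66.1 J/K

For an ideal gas in free expansion Q = 0 and W = 0, so T is unchanged.
Entropy is a state function; using a reversible isothermal path, ΔS_gas = nR ln(V₂/V₁) = 4.45 × 8.314 × ln(147/24.6) = 66.1 J/K.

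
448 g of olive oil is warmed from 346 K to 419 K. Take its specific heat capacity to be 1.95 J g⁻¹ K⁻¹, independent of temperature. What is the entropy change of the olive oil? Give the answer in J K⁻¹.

ΔS = ∫dQ_rev/T = m c ln(T₂/T₁) = 448 × 1.95 × ln(419/346) = 167 J/K.

ΔS = 167 J/K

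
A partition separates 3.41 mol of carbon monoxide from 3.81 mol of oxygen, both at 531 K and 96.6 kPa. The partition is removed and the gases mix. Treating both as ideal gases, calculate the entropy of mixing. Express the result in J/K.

Mole fractions: x_A = 3.41/7.22 = 0.472, x_B = 0.528.
ΔS_mix = −R(n_A ln x_A + n_B ln x_B) = −8.314 × (3.41 ln 0.472 + 3.81 ln 0.528) = 41.5 J/K.

ΔS_mix = 41.5 J/K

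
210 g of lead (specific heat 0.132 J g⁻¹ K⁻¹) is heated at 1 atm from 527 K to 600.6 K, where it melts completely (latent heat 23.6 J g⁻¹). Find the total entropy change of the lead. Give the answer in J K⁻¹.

ΔS = 11.9 J/K

Warming step: ΔS₁ = m c ln(T_tr/T_i) = 210 × 0.132 × ln(600.6/527) = 3.624 J/K.
Phase change: ΔS₂ = +mL/T_tr = 210 × 23.6 / 600.6 = 8.252 J/K.
ΔS_total = (3.624) + (8.252) = 11.9 J/K.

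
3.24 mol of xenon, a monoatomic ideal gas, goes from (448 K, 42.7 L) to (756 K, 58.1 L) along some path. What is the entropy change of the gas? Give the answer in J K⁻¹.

Entropy is a state function: ΔS = nC_V ln(T₂/T₁) + nR ln(V₂/V₁), with C_V = 3R/2 = 12.47 J mol⁻¹ K⁻¹ for a monoatomic ideal gas.
ΔS = 3.24 × [12.47 × ln(756/448) + 8.314 × ln(58.1/42.7)] = 29.4 J/K.

ΔS = 29.4 J/K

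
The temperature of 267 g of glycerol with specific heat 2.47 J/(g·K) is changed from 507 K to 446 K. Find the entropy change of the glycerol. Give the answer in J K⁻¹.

ΔS = -84.5 J/K

ΔS = ∫dQ_rev/T = m c ln(T₂/T₁) = 267 × 2.47 × ln(446/507) = -84.5 J/K.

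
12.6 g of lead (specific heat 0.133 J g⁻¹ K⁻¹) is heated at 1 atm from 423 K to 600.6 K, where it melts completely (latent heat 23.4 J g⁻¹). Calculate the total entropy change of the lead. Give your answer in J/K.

Warming step: ΔS₁ = m c ln(T_tr/T_i) = 12.6 × 0.133 × ln(600.6/423) = 0.5875 J/K.
Phase change: ΔS₂ = +mL/T_tr = 12.6 × 23.4 / 600.6 = 0.4909 J/K.
ΔS_total = (0.5875) + (0.4909) = 1.08 J/K.

ΔS = 1.08 J/K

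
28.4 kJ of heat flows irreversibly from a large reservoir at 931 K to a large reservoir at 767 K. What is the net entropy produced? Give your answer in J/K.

ΔS_total = 6.52 J/K

ΔS_hot = −Q/T_H = −28400/931 = -30.505 J/K and ΔS_cold = +Q/T_C = 28400/767 = 37.027 J/K.
ΔS_total = -30.505 + 37.027 = 6.52 J/K, positive as the second law requires.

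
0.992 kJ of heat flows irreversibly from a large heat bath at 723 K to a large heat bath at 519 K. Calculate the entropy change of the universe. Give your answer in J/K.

ΔS_hot = −Q/T_H = −992/723 = -1.372 J/K and ΔS_cold = +Q/T_C = 992/519 = 1.911 J/K.
ΔS_total = -1.372 + 1.911 = 0.539 J/K, positive as the second law requires.

ΔS_total = 0.539 J/K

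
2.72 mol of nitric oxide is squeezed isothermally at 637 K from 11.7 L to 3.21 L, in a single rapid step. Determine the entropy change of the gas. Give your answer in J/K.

Entropy is a state function, so ΔS_gas depends only on the end states.
For an isothermal ideal gas ΔS_gas = nR ln(V₂/V₁) = 2.72 × 8.314 × ln(3.21/11.7) = -29.2 J/K.

ΔS_gas = -29.2 J/K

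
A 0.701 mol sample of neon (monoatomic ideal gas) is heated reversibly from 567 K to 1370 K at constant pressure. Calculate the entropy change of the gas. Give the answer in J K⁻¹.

At constant pressure, ΔS = nC_p ln(T₂/T₁) with C_p = 5R/2 = 20.79 J mol⁻¹ K⁻¹.
ΔS = 0.701 × 20.79 × ln(1370/567) = 12.9 J/K.

ΔS = 12.9 J/K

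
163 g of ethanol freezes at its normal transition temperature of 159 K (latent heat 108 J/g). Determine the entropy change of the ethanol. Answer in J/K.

Heat released by the substance: Q = −mL = −163 × 108 = −17604 J.
At constant T, ΔS = Q_rev/T = −17604 / 159 = -111 J/K.

ΔS = -111 J/K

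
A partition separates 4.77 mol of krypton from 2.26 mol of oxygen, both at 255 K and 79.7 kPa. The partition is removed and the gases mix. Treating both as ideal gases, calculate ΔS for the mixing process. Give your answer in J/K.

Mole fractions: x_A = 4.77/7.03 = 0.679, x_B = 0.321.
ΔS_mix = −R(n_A ln x_A + n_B ln x_B) = −8.314 × (4.77 ln 0.679 + 2.26 ln 0.321) = 36.7 J/K.

ΔS_mix = 36.7 J/K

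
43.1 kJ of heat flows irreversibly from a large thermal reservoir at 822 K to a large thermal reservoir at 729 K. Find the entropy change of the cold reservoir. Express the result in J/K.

ΔS_cold = 59.1 J/K

The cold reservoir gains heat Q, so ΔS_cold = +Q/T_C = 43100/729 = 59.1 J/K.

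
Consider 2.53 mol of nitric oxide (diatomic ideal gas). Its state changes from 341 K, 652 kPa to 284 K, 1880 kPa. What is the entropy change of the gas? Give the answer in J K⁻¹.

ΔS = nC_p ln(T₂/T₁) − nR ln(P₂/P₁), with C_p = 7R/2 = 29.1 J mol⁻¹ K⁻¹ for a diatomic ideal gas.
ΔS = 2.53 × [29.1 × ln(284/341) − 8.314 × ln(1880/652)] = -35.7 J/K.

ΔS = -35.7 J/K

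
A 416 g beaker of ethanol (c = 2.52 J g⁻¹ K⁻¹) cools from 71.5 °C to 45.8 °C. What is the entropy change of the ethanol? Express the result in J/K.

ΔS = -81.2 J/K

In kelvin: T₁ = 344.65 K, T₂ = 318.95 K. ΔS = ∫dQ_rev/T = m c ln(T₂/T₁) = 416 × 2.52 × ln(318.95/344.65) = -81.2 J/K.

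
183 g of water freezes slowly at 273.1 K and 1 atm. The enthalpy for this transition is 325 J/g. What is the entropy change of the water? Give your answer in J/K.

ΔS = -218 J/K

Heat released by the substance: Q = −mL = −183 × 325 = −59475 J.
At constant T, ΔS = Q_rev/T = −59475 / 273.1 = -218 J/K.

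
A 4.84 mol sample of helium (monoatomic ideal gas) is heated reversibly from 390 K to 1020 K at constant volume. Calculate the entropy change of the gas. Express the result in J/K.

ΔS = 58 J/K

At constant volume, ΔS = nC_V ln(T₂/T₁) with C_V = 3R/2 = 12.47 J mol⁻¹ K⁻¹.
ΔS = 4.84 × 12.47 × ln(1020/390) = 58 J/K.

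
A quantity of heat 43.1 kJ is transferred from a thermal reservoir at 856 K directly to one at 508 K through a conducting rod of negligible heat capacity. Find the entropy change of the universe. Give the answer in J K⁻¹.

ΔS_hot = −Q/T_H = −43100/856 = -50.35 J/K and ΔS_cold = +Q/T_C = 43100/508 = 84.84 J/K.
ΔS_total = -50.35 + 84.84 = 34.5 J/K, positive as the second law requires.

ΔS_total = 34.5 J/K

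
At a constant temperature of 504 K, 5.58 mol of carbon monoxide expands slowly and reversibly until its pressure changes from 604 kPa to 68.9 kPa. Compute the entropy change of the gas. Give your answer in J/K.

For an isothermal ideal gas ΔS_gas = nR ln(P₁/P₂) = 5.58 × 8.314 × ln(604/68.9) = 101 J/K.

ΔS_gas = 101 J/K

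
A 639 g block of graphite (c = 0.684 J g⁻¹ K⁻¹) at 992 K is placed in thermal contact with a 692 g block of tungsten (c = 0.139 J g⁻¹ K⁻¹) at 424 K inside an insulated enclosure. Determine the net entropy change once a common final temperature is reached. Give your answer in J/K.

ΔS_total = 23.6 J/K

Energy balance: T_f = (m₁c₁T₁ + m₂c₂T₂)/(m₁c₁ + m₂c₂) = 889.55 K.
ΔS₁ = m₁c₁ ln(T_f/T₁) = 437.076 × ln(889.55/992) = -47.65 J/K.
ΔS₂ = m₂c₂ ln(T_f/T₂) = 96.188 × ln(889.55/424) = 71.27 J/K.
ΔS_total = -47.65 + 71.27 = 23.6 J/K.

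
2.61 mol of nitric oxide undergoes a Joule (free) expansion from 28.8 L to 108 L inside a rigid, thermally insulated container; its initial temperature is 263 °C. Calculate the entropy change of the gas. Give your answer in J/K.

For an ideal gas in free expansion Q = 0 and W = 0, so T is unchanged.
Entropy is a state function; using a reversible isothermal path, ΔS_gas = nR ln(V₂/V₁) = 2.61 × 8.314 × ln(108/28.8) = 28.7 J/K.

ΔS_gas = 28.7 J/K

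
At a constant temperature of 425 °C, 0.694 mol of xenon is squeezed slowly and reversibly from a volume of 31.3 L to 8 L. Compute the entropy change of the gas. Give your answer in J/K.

For an isothermal ideal gas ΔS_gas = nR ln(V₂/V₁) = 0.694 × 8.314 × ln(8/31.3) = -7.87 J/K.

ΔS_gas = -7.87 J/K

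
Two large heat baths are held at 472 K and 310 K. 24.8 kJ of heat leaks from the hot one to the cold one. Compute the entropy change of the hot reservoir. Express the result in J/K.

ΔS_hot = -52.5 J/K

The hot reservoir loses heat Q, so ΔS_hot = −Q/T_H = −24800/472 = -52.5 J/K.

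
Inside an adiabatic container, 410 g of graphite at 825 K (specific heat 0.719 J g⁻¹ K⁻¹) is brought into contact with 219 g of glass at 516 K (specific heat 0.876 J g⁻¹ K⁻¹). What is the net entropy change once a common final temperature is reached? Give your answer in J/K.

Energy balance: T_f = (m₁c₁T₁ + m₂c₂T₂)/(m₁c₁ + m₂c₂) = 703.18 K.
ΔS₁ = m₁c₁ ln(T_f/T₁) = 294.79 × ln(703.18/825) = -47.1 J/K.
ΔS₂ = m₂c₂ ln(T_f/T₂) = 191.844 × ln(703.18/516) = 59.38 J/K.
ΔS_total = -47.1 + 59.38 = 12.3 J/K.

ΔS_total = 12.3 J/K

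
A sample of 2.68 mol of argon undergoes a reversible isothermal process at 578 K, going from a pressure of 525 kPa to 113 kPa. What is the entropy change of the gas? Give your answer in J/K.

For an isothermal ideal gas ΔS_gas = nR ln(P₁/P₂) = 2.68 × 8.314 × ln(525/113) = 34.2 J/K.

ΔS_gas = 34.2 J/K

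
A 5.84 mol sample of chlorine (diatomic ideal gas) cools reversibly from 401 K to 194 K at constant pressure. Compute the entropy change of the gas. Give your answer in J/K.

ΔS = -123 J/K

At constant pressure, ΔS = nC_p ln(T₂/T₁) with C_p = 7R/2 = 29.1 J mol⁻¹ K⁻¹.
ΔS = 5.84 × 29.1 × ln(194/401) = -123 J/K.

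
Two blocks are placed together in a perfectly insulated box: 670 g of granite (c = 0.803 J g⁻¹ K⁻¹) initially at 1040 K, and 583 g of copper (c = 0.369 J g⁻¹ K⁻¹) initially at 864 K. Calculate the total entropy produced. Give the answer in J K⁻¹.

Energy balance: T_f = (m₁c₁T₁ + m₂c₂T₂)/(m₁c₁ + m₂c₂) = 989.73 K.
ΔS₁ = m₁c₁ ln(T_f/T₁) = 538.01 × ln(989.73/1040) = -26.66 J/K.
ΔS₂ = m₂c₂ ln(T_f/T₂) = 215.127 × ln(989.73/864) = 29.23 J/K.
ΔS_total = -26.66 + 29.23 = 2.57 J/K.

ΔS_total = 2.57 J/K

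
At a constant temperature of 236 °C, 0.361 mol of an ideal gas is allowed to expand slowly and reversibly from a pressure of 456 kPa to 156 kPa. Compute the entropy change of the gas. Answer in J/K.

ΔS_gas = 3.22 J/K

For an isothermal ideal gas ΔS_gas = nR ln(P₁/P₂) = 0.361 × 8.314 × ln(456/156) = 3.22 J/K.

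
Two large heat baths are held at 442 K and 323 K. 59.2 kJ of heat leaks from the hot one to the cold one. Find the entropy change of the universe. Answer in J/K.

ΔS_total = 49.3 J/K

ΔS_hot = −Q/T_H = −59200/442 = -133.94 J/K and ΔS_cold = +Q/T_C = 59200/323 = 183.28 J/K.
ΔS_total = -133.94 + 183.28 = 49.3 J/K, positive as the second law requires.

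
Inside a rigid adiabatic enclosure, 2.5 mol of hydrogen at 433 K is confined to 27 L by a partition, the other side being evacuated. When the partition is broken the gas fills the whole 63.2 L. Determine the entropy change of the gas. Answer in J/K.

ΔS_gas = 17.7 J/K

No heat is exchanged and no work is done, so the ideal-gas temperature stays constant.
Entropy is a state function; using a reversible isothermal path, ΔS_gas = nR ln(V₂/V₁) = 2.5 × 8.314 × ln(63.2/27) = 17.7 J/K.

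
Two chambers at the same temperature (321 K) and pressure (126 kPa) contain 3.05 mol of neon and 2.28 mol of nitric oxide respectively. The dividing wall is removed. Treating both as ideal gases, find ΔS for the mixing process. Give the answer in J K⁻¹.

ΔS_mix = 30.3 J/K

Mole fractions: x_A = 3.05/5.33 = 0.572, x_B = 0.428.
ΔS_mix = −R(n_A ln x_A + n_B ln x_B) = −8.314 × (3.05 ln 0.572 + 2.28 ln 0.428) = 30.3 J/K.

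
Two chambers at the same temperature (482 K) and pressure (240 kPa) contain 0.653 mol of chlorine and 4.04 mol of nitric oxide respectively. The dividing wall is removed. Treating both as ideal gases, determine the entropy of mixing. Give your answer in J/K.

Mole fractions: x_A = 0.653/4.69 = 0.139, x_B = 0.861.
ΔS_mix = −R(n_A ln x_A + n_B ln x_B) = −8.314 × (0.653 ln 0.139 + 4.04 ln 0.861) = 15.7 J/K.

ΔS_mix = 15.7 J/K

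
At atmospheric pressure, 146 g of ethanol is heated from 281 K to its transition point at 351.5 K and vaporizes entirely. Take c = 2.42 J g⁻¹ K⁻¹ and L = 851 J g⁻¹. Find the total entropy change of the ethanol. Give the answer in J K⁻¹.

Warming step: ΔS₁ = m c ln(T_tr/T_i) = 146 × 2.42 × ln(351.5/281) = 79.09 J/K.
Phase change: ΔS₂ = +mL/T_tr = 146 × 851 / 351.5 = 353.5 J/K.
ΔS_total = (79.09) + (353.5) = 433 J/K.

ΔS = 433 J/K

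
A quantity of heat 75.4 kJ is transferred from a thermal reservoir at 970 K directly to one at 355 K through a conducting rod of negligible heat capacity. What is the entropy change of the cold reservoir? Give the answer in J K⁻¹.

ΔS_cold = 212 J/K

The cold reservoir gains heat Q, so ΔS_cold = +Q/T_C = 75400/355 = 212 J/K.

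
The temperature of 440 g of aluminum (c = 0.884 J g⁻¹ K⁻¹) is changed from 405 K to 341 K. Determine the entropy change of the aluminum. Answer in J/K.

ΔS = -66.9 J/K

ΔS = ∫dQ_rev/T = m c ln(T₂/T₁) = 440 × 0.884 × ln(341/405) = -66.9 J/K.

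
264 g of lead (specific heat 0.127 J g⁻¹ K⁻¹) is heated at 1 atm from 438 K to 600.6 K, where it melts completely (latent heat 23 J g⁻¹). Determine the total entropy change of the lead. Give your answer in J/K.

ΔS = 20.7 J/K

Warming step: ΔS₁ = m c ln(T_tr/T_i) = 264 × 0.127 × ln(600.6/438) = 10.59 J/K.
Phase change: ΔS₂ = +mL/T_tr = 264 × 23 / 600.6 = 10.11 J/K.
ΔS_total = (10.59) + (10.11) = 20.7 J/K.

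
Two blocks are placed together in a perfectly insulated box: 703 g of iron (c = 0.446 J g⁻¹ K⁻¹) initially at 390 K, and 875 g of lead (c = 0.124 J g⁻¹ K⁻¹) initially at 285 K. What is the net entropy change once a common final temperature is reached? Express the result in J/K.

Energy balance: T_f = (m₁c₁T₁ + m₂c₂T₂)/(m₁c₁ + m₂c₂) = 363.01 K.
ΔS₁ = m₁c₁ ln(T_f/T₁) = 313.538 × ln(363.01/390) = -22.49 J/K.
ΔS₂ = m₂c₂ ln(T_f/T₂) = 108.5 × ln(363.01/285) = 26.25 J/K.
ΔS_total = -22.49 + 26.25 = 3.76 J/K.

ΔS_total = 3.76 J/K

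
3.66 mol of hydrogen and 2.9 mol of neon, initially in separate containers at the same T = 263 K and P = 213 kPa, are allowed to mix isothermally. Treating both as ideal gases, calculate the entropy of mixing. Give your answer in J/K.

Mole fractions: x_A = 3.66/6.56 = 0.558, x_B = 0.442.
ΔS_mix = −R(n_A ln x_A + n_B ln x_B) = −8.314 × (3.66 ln 0.558 + 2.9 ln 0.442) = 37.4 J/K.

ΔS_mix = 37.4 J/K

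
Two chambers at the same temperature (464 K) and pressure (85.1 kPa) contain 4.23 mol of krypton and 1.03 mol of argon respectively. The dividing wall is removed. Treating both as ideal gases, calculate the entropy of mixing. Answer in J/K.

Mole fractions: x_A = 4.23/5.26 = 0.804, x_B = 0.196.
ΔS_mix = −R(n_A ln x_A + n_B ln x_B) = −8.314 × (4.23 ln 0.804 + 1.03 ln 0.196) = 21.6 J/K.

ΔS_mix = 21.6 J/K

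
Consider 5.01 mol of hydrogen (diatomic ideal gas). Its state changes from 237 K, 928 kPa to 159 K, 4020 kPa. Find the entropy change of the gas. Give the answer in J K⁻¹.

ΔS = -119 J/K

ΔS = nC_p ln(T₂/T₁) − nR ln(P₂/P₁), with C_p = 7R/2 = 29.1 J mol⁻¹ K⁻¹ for a diatomic ideal gas.
ΔS = 5.01 × [29.1 × ln(159/237) − 8.314 × ln(4020/928)] = -119 J/K.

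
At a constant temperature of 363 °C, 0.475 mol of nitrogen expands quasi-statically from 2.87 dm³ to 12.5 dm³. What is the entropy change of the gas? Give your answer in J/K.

ΔS_gas = 5.81 J/K

For an isothermal ideal gas ΔS_gas = nR ln(V₂/V₁) = 0.475 × 8.314 × ln(12.5/2.87) = 5.81 J/K.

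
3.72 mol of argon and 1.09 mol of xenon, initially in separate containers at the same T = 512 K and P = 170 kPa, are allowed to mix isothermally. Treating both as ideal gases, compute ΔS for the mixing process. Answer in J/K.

ΔS_mix = 21.4 J/K

Mole fractions: x_A = 3.72/4.81 = 0.773, x_B = 0.227.
ΔS_mix = −R(n_A ln x_A + n_B ln x_B) = −8.314 × (3.72 ln 0.773 + 1.09 ln 0.227) = 21.4 J/K.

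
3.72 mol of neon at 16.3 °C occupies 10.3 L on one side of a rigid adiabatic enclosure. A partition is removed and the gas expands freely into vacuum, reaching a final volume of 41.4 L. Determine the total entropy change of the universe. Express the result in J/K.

ΔS_universe = 43 J/K

No heat is exchanged and no work is done, so the ideal-gas temperature stays constant.
Entropy is a state function; using a reversible isothermal path, ΔS_gas = nR ln(V₂/V₁) = 3.72 × 8.314 × ln(41.4/10.3) = 43 J/K.
The insulated surroundings exchange no heat, so ΔS_surr = 0 and ΔS_universe = ΔS_gas.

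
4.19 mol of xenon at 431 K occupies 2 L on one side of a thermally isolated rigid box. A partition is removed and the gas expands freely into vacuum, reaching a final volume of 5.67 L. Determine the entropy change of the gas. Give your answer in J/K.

ΔS_gas = 36.3 J/K

For an ideal gas in free expansion Q = 0 and W = 0, so T is unchanged.
Entropy is a state function; using a reversible isothermal path, ΔS_gas = nR ln(V₂/V₁) = 4.19 × 8.314 × ln(5.67/2) = 36.3 J/K.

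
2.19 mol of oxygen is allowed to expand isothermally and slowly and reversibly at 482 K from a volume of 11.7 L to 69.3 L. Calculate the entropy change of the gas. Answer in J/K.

For an isothermal ideal gas ΔS_gas = nR ln(V₂/V₁) = 2.19 × 8.314 × ln(69.3/11.7) = 32.4 J/K.

ΔS_gas = 32.4 J/K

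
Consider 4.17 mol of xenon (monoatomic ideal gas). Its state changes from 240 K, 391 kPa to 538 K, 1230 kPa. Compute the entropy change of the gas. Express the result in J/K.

ΔS = nC_p ln(T₂/T₁) − nR ln(P₂/P₁), with C_p = 5R/2 = 20.79 J mol⁻¹ K⁻¹ for a monoatomic ideal gas.
ΔS = 4.17 × [20.79 × ln(538/240) − 8.314 × ln(1230/391)] = 30.2 J/K.

ΔS = 30.2 J/K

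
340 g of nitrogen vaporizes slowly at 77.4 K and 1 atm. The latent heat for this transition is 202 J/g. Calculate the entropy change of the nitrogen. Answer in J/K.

ΔS = 887 J/K

Heat absorbed by the substance: Q = mL = 340 × 202 = 68680 J.
At constant T, ΔS = Q_rev/T = 68680 / 77.4 = 887 J/K.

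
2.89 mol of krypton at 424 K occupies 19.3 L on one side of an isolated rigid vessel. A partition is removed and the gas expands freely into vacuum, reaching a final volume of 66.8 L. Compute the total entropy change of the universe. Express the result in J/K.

For an ideal gas in free expansion Q = 0 and W = 0, so T is unchanged.
Entropy is a state function; using a reversible isothermal path, ΔS_gas = nR ln(V₂/V₁) = 2.89 × 8.314 × ln(66.8/19.3) = 29.8 J/K.
The insulated surroundings exchange no heat, so ΔS_surr = 0 and ΔS_universe = ΔS_gas.

ΔS_universe = 29.8 J/K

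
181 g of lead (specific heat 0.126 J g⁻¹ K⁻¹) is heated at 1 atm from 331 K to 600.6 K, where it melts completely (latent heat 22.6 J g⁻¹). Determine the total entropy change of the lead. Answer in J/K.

Warming step: ΔS₁ = m c ln(T_tr/T_i) = 181 × 0.126 × ln(600.6/331) = 13.59 J/K.
Phase change: ΔS₂ = +mL/T_tr = 181 × 22.6 / 600.6 = 6.811 J/K.
ΔS_total = (13.59) + (6.811) = 20.4 J/K.

ΔS = 20.4 J/K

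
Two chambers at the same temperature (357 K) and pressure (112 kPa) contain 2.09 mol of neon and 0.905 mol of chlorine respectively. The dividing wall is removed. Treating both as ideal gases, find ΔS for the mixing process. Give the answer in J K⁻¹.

Mole fractions: x_A = 2.09/3 = 0.698, x_B = 0.302.
ΔS_mix = −R(n_A ln x_A + n_B ln x_B) = −8.314 × (2.09 ln 0.698 + 0.905 ln 0.302) = 15.3 J/K.

ΔS_mix = 15.3 J/K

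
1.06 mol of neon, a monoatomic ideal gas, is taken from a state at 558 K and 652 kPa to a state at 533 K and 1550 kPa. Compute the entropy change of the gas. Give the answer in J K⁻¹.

ΔS = nC_p ln(T₂/T₁) − nR ln(P₂/P₁), with C_p = 5R/2 = 20.79 J mol⁻¹ K⁻¹ for a monoatomic ideal gas.
ΔS = 1.06 × [20.79 × ln(533/558) − 8.314 × ln(1550/652)] = -8.64 J/K.

ΔS = -8.64 J/K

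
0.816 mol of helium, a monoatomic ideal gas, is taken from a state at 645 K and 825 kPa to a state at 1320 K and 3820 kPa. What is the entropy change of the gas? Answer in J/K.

ΔS = 1.75 J/K

ΔS = nC_p ln(T₂/T₁) − nR ln(P₂/P₁), with C_p = 5R/2 = 20.79 J mol⁻¹ K⁻¹ for a monoatomic ideal gas.
ΔS = 0.816 × [20.79 × ln(1320/645) − 8.314 × ln(3820/825)] = 1.75 J/K.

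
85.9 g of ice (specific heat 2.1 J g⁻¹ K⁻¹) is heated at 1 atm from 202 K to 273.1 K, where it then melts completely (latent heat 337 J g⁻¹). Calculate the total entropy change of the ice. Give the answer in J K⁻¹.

ΔS = 160 J/K

Warming step: ΔS₁ = m c ln(T_tr/T_i) = 85.9 × 2.1 × ln(273.1/202) = 54.4 J/K.
Phase change: ΔS₂ = +mL/T_tr = 85.9 × 337 / 273.1 = 106 J/K.
ΔS_total = (54.4) + (106) = 160 J/K.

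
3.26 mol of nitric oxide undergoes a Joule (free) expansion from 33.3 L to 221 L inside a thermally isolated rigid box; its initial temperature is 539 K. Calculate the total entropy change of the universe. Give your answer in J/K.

For an ideal gas in free expansion Q = 0 and W = 0, so T is unchanged.
Entropy is a state function; using a reversible isothermal path, ΔS_gas = nR ln(V₂/V₁) = 3.26 × 8.314 × ln(221/33.3) = 51.3 J/K.
The insulated surroundings exchange no heat, so ΔS_surr = 0 and ΔS_universe = ΔS_gas.

ΔS_universe = 51.3 J/K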